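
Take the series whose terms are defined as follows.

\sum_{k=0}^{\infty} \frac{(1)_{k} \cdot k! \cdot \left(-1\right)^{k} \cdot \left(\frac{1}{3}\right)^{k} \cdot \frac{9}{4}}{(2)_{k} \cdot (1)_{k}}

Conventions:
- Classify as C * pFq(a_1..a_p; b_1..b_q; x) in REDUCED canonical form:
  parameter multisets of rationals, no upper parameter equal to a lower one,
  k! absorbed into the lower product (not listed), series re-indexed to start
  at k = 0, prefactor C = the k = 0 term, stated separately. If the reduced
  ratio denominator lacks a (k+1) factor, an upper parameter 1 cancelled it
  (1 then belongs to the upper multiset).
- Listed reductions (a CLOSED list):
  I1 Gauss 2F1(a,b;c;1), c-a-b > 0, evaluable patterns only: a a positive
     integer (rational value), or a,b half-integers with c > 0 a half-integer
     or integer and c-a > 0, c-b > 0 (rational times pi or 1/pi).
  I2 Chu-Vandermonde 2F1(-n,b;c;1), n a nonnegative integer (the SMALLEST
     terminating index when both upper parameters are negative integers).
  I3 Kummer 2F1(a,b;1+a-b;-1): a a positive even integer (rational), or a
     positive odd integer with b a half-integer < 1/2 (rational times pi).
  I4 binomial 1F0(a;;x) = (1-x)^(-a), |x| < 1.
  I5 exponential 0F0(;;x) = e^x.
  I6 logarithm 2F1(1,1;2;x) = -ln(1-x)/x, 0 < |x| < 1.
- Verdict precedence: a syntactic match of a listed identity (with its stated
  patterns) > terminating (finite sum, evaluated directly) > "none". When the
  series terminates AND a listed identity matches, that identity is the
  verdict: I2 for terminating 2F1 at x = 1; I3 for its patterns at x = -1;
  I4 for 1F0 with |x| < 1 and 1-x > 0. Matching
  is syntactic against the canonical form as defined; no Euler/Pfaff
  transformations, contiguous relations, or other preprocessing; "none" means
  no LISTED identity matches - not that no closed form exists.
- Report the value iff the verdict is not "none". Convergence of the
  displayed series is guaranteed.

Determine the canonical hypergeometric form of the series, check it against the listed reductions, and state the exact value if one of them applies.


Canonical form: C = \frac{9}{4} times 2F1 with upper {1, 1}, lower {2}, x = -\frac{1}{3}. Verdict (x = -\frac{1}{3}): the I6 logarithm reduction applies (the logarithm: parameters (1,1;2), x = -\frac{1}{3}). Exact value: \frac{27}{4} \cdot \ln\left(\frac{4}{3}\right).

Structural cue: t_0 = \frac{9}{4} here, and the factorial ratio (C = 9/4) (k+a-1)!/(a-1)! is a rising factorial (a)_k.
Ratio: r(k) = -\frac{1}{3} * (k+1) (k+1) / [(k+2) (k+1)] - rational in k, leading ratio -\frac{1}{3}; with t_0 = \frac{9}{4}, classification follows.


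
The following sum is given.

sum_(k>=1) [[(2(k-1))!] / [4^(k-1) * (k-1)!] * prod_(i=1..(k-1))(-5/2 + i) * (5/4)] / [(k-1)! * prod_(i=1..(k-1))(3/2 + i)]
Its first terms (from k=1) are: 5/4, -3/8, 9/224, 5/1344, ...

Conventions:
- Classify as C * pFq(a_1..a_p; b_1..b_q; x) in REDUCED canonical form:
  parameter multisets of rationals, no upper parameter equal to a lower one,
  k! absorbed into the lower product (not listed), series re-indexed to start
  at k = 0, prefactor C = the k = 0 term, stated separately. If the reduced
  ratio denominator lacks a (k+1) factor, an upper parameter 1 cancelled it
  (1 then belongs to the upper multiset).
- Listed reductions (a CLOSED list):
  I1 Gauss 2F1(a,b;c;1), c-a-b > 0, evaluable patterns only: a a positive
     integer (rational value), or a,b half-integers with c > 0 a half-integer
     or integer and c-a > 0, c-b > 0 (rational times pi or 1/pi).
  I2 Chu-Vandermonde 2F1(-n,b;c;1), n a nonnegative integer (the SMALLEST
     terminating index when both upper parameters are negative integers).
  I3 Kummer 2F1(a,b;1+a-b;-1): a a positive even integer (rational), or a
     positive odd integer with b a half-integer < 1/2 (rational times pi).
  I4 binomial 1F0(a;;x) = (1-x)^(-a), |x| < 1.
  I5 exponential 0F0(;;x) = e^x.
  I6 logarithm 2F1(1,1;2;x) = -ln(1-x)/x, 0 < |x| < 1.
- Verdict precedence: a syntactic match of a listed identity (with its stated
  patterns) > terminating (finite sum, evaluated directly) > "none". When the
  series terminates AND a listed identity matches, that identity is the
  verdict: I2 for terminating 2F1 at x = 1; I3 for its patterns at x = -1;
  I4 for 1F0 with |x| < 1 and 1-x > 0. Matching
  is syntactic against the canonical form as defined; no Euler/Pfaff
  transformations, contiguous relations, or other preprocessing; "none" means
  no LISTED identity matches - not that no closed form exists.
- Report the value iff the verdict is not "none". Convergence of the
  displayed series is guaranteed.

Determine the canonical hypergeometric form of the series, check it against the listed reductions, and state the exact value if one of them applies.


Reduced: x = 1, 2F1, upper = {-3/2, 1/2}, lower = {5/2}, C = 5/4. Verdict: Gauss (I1, half-integer pattern) applies (x = 1; upper {-3/2, 1/2} half-integers, c = 5/2 in the evaluable pattern). Exact value: (75/256) * pi.

Key observation: with t_0 = 5/4, the lower running product (C = 5/4) is a rising factorial.
Term ratio: r(k) = 1 * (k-3/2) (k+1/2) / [(k+5/2) (k+1)] - rational; roots negated = parameters, x = 1, C = 5/4.


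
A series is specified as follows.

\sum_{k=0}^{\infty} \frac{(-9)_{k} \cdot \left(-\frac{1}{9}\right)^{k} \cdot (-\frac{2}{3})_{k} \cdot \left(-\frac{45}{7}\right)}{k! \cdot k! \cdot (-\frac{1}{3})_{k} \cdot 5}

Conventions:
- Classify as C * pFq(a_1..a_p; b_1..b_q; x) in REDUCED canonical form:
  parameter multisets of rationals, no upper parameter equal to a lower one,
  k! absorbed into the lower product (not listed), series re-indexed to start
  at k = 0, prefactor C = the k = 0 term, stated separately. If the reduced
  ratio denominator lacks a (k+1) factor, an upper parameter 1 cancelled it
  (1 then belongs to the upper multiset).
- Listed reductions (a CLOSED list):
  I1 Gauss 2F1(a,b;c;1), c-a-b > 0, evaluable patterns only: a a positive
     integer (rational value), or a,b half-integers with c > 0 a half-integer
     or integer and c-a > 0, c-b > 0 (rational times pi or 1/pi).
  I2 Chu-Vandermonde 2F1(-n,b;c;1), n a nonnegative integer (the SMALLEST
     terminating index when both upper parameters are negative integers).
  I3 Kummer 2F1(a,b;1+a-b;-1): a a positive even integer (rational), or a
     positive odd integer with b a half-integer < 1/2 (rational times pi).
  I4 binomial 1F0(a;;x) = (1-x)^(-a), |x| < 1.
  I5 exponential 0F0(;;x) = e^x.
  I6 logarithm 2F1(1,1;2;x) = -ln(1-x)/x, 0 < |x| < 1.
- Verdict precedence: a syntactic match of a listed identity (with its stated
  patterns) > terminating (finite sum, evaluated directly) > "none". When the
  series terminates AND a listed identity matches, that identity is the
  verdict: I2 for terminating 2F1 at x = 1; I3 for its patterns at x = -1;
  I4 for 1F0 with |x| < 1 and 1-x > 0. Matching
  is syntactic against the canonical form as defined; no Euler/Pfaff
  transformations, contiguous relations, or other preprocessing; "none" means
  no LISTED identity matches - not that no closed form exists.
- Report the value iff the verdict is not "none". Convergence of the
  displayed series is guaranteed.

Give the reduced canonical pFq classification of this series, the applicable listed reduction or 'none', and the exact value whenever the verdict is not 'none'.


The series (x = -\frac{1}{9}) is 2F2: upper {-9, -\frac{2}{3}}, lower {-\frac{1}{3}, 1}, prefactor -\frac{9}{7}. Verdict: terminating - the sum ends at index 9 because -9 is a negative integer; exact evaluation follows. Hence: -\frac{4895003557995105283}{1175738121162158400}.

Key step: t_0 = -\frac{9}{7} here, and the denominator's factorial ratio (C = -9/7, x = -1/9) is a lower Pochhammer.
Term ratio: r(k) = -\frac{1}{9} * (k-9) (k-\frac{2}{3}) / [(k-\frac{1}{3}) (k+1) (k+1)] - rational in k. x = -\frac{1}{9}; t_0 = -\frac{9}{7}; negate the roots.


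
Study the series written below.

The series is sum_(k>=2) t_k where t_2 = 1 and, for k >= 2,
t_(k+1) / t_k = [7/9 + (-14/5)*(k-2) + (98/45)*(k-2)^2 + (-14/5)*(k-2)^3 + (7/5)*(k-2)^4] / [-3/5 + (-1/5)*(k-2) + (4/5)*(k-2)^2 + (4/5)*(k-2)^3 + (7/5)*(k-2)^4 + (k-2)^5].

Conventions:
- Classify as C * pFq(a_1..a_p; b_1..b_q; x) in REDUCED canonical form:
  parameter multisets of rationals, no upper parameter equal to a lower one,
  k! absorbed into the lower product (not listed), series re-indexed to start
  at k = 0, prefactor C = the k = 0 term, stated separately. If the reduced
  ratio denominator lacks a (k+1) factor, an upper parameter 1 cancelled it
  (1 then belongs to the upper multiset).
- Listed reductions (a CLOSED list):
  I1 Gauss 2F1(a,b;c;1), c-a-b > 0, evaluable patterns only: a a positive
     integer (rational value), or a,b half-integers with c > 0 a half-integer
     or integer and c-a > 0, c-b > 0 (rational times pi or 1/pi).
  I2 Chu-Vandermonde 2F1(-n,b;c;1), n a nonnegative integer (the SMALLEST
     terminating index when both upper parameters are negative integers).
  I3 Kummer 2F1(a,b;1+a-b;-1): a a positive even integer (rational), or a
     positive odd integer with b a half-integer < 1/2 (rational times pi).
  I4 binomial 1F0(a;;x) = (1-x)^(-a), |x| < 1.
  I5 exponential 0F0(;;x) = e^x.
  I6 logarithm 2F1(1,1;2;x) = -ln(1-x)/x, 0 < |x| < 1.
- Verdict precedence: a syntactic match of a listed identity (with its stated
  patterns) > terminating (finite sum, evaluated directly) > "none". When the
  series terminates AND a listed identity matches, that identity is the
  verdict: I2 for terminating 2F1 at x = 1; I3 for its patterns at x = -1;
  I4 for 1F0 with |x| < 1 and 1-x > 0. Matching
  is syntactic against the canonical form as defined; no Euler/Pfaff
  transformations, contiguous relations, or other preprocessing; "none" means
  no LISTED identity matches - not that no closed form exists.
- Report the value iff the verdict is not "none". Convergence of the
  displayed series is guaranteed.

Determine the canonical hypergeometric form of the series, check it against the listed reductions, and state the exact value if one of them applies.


x = 7/5 here; the reduced form reads 2F2, upper {-5/3, -1/3}, lower {-3/5, 1}, C = 1. Verdict: none - at argument 7/5 the multisets {-5/3, -1/3} ; {-3/5, 1} match no listed identity.

Key step: x = (7/5) and factor the ratio over Q (C = 1): negated roots = parameters.
Consecutive-term ratio: r(k) = (7/5) * (k-5/3) (k-1/3) / [(k-3/5) (k+1) (k+1)] - rational in k. x = (7/5); t_0 = 1; negate the roots.


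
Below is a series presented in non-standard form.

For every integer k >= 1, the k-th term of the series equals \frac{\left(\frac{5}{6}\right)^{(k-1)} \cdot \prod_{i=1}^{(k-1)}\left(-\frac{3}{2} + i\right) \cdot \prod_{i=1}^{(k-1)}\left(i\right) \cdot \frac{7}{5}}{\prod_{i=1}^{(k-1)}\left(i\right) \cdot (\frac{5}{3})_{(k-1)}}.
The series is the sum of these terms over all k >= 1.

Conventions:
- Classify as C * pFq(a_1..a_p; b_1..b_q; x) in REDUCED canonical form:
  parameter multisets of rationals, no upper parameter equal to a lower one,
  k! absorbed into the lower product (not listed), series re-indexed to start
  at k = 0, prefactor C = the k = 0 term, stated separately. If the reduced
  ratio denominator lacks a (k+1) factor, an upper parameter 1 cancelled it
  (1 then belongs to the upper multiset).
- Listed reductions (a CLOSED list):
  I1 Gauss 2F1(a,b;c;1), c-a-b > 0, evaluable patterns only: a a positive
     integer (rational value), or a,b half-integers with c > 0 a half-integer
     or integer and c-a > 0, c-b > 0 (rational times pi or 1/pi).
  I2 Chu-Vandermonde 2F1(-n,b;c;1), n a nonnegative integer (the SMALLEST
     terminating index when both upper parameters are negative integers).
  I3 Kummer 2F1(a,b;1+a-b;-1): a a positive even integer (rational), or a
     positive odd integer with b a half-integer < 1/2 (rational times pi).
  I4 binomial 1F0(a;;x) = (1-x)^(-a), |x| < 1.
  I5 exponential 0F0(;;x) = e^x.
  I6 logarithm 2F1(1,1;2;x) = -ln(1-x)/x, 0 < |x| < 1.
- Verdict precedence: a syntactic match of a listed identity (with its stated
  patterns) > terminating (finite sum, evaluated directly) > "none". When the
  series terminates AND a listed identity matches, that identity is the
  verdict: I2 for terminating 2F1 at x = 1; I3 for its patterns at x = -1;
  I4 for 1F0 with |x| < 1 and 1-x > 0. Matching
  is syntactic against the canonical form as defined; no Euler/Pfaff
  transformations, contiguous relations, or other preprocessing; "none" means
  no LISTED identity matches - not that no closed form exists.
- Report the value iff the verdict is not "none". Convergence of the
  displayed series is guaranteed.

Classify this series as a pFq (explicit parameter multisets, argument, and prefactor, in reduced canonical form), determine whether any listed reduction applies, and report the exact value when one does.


x = \frac{5}{6} here; the reduced form reads 2F1, upper {-\frac{1}{2}, 1}, lower {\frac{5}{3}}, C = \frac{7}{5}. Verdict: none. Every listed pattern misses the 2F1 form at \frac{5}{6}, upper {-\frac{1}{2}, 1}.

The tell: t_0 being \frac{7}{5}, the product of the first k integers (C = 7/5) is k!.
Adjacent-term ratio: r(k) = \frac{5}{6} * (k-\frac{1}{2}) (k+1) / [(k+\frac{5}{3}) (k+1)] - rational in k, leading ratio \frac{5}{6}; with t_0 = \frac{7}{5}, classification follows.


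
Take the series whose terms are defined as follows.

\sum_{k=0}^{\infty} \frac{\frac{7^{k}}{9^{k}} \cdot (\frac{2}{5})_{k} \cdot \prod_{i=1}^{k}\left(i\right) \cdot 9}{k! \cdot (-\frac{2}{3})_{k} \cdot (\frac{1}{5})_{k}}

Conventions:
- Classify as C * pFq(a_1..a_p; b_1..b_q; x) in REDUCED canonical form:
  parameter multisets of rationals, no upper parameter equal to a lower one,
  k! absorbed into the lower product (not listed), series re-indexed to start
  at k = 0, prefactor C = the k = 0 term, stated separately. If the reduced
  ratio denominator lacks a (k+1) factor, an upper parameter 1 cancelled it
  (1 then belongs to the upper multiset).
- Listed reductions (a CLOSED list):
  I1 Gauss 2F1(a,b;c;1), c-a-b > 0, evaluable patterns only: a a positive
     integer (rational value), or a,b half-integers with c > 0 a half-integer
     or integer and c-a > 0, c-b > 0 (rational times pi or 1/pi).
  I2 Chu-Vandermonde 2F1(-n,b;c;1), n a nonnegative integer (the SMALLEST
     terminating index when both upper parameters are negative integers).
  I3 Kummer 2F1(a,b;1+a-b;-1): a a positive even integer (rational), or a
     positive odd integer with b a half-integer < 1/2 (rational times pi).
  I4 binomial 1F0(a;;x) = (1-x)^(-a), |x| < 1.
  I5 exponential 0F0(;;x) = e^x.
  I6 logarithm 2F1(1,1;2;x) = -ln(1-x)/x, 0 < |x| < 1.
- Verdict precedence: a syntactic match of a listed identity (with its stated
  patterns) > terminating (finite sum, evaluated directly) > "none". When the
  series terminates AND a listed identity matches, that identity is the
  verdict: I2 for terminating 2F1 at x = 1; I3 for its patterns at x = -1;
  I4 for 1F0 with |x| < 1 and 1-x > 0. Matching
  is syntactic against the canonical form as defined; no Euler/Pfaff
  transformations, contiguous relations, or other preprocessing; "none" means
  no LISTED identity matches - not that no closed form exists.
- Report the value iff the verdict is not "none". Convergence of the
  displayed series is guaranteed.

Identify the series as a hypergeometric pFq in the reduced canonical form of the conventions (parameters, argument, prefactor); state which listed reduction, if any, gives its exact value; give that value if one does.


First insight: t_0 being 9, the two geometric factors (prefactor 9) combine into one argument.
Step ratio: r(k) = \frac{7}{9} * (k+\frac{2}{5}) (k+1) / [(k-\frac{2}{3}) (k+\frac{1}{5}) (k+1)] - rational; roots negated = parameters, x = \frac{7}{9}, C = 9.

x = \frac{7}{9} here; the reduced form reads 2F2, upper {\frac{2}{5}, 1}, lower {-\frac{2}{3}, \frac{1}{5}}, C = 9. Verdict: none - this 2F2 at x = \frac{7}{9} matches no listed pattern, and upper {\frac{2}{5}, 1} holds no stopper.


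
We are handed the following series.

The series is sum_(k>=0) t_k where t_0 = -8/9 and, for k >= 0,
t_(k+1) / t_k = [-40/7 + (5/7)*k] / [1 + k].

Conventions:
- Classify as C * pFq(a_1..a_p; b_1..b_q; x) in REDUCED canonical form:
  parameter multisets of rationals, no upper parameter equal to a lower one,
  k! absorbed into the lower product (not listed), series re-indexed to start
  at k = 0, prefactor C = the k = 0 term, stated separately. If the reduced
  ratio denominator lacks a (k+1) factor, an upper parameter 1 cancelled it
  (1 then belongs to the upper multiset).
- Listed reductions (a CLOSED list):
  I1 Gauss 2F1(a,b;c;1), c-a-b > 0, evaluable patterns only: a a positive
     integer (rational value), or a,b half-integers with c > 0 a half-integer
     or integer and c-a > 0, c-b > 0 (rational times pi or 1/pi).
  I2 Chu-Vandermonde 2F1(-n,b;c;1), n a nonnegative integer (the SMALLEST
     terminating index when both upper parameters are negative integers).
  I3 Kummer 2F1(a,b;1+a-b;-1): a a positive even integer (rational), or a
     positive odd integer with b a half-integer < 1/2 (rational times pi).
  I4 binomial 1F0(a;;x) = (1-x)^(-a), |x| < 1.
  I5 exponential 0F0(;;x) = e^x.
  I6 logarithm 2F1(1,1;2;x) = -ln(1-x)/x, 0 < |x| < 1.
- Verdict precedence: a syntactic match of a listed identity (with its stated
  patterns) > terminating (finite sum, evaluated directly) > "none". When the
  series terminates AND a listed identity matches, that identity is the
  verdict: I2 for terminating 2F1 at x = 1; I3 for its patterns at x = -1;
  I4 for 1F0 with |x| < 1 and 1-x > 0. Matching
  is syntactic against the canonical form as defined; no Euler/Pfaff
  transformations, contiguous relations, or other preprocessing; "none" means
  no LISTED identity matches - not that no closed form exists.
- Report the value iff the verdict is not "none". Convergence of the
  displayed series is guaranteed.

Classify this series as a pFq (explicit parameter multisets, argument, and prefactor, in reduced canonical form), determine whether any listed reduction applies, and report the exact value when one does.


The series (x = 5/7) is 1F0: upper {-8}, lower {-}, prefactor -8/9. Verdict: the binomial series (I4) applies (the 1F0 binomial series: exponent 8, x = 5/7). Its exact value is -2048/51883209.

Key observation: x = (5/7) and roots of the ratio polynomials (C = -8/9, x = 5/7) are the negated parameters.
Ratio: r(k) = (5/7) * (k-8) / [(k+1)] - rational; roots negated = parameters, x = (5/7), C = -8/9.


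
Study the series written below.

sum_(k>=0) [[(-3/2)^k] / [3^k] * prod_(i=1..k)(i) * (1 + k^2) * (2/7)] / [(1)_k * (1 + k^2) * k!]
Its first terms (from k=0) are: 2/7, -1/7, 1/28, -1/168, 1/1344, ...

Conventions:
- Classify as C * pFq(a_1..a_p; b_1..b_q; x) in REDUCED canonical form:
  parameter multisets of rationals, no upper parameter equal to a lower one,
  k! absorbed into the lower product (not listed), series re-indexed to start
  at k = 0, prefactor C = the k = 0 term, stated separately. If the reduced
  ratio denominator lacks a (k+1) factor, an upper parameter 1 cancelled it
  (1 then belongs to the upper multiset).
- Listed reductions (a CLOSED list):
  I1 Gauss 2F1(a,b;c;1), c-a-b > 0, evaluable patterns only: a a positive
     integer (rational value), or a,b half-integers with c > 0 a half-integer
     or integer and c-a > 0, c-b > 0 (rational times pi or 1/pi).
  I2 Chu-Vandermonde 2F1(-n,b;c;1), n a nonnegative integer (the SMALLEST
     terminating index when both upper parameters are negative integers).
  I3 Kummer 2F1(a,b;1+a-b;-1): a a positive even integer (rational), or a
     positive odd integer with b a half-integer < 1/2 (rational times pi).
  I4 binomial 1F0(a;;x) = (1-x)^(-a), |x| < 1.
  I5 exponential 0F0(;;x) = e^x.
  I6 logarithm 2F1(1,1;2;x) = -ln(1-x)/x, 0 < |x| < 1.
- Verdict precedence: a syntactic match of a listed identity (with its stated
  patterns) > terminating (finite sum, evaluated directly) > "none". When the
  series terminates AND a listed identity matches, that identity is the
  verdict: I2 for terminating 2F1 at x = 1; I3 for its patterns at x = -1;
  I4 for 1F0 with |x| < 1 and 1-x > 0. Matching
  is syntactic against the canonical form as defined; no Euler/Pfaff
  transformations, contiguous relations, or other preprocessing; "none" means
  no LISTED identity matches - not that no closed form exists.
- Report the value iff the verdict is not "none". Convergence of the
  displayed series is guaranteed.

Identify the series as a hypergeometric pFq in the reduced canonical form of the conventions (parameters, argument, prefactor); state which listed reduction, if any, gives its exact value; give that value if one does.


Reduced: x = -1/2, 0F0, upper = {-}, lower = {-}, C = 2/7. Verdict: the exponential series (I5) applies (the 0F0 exponential series at x = -1/2). Its exact value is (2/7) * e^(-1/2).

Key step: with t_0 = 2/7, the running product (C = 2/7, x = -1/2) telescopes to a rising factorial.
Adjacent-term ratio: r(k) = (-1/2) * 1 / [(k+1)] - rational in k, leading ratio (-1/2); with t_0 = 2/7, classification follows.


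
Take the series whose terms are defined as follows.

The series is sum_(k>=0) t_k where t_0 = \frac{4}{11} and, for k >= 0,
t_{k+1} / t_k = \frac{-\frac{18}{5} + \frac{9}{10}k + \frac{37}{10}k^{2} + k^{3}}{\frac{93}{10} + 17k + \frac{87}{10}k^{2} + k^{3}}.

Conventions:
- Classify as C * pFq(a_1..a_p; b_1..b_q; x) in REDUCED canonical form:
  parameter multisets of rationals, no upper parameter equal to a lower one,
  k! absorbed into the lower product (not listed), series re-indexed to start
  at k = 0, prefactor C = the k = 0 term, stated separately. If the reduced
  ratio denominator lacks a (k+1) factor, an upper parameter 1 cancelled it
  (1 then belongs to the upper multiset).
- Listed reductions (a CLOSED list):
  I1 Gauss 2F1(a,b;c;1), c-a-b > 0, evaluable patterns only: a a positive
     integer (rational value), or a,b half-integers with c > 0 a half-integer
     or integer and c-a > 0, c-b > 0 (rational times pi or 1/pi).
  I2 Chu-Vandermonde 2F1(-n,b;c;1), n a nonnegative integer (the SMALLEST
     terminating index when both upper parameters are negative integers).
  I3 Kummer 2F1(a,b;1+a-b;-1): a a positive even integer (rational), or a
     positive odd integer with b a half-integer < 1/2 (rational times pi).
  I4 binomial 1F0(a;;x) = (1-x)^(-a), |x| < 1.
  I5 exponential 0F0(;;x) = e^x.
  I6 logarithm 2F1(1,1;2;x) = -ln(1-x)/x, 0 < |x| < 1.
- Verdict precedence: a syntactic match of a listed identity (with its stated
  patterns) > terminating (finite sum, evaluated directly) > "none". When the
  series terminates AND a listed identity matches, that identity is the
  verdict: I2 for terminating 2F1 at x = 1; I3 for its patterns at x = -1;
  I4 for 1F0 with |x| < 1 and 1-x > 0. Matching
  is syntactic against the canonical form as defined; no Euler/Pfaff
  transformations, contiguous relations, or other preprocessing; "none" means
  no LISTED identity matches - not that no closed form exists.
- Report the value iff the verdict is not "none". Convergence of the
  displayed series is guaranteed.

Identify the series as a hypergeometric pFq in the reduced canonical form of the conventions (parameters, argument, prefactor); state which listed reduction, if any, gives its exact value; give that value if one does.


Key step: t_0 = \frac{4}{11} here, and the expanded ratio factors over Q; prefactor 4/11, roots give parameters.
Adjacent-term ratio: r(k) = 1 * (k-\frac{4}{5}) (k+3) / [(k+\frac{31}{5}) (k+1)] - rational in k. x = 1; t_0 = \frac{4}{11}; negate the roots.

Prefactor \frac{4}{11}, argument 1: 2F1 with upper {-\frac{4}{5}, 3} over lower {\frac{31}{5}}. Verdict at x = 1: Gauss's theorem (I1) matches (x = 1: the Gamma ratio telescopes since c-a-b = 4 > 0 and a = 3 in Z>0). Value: \frac{1456}{6875}.


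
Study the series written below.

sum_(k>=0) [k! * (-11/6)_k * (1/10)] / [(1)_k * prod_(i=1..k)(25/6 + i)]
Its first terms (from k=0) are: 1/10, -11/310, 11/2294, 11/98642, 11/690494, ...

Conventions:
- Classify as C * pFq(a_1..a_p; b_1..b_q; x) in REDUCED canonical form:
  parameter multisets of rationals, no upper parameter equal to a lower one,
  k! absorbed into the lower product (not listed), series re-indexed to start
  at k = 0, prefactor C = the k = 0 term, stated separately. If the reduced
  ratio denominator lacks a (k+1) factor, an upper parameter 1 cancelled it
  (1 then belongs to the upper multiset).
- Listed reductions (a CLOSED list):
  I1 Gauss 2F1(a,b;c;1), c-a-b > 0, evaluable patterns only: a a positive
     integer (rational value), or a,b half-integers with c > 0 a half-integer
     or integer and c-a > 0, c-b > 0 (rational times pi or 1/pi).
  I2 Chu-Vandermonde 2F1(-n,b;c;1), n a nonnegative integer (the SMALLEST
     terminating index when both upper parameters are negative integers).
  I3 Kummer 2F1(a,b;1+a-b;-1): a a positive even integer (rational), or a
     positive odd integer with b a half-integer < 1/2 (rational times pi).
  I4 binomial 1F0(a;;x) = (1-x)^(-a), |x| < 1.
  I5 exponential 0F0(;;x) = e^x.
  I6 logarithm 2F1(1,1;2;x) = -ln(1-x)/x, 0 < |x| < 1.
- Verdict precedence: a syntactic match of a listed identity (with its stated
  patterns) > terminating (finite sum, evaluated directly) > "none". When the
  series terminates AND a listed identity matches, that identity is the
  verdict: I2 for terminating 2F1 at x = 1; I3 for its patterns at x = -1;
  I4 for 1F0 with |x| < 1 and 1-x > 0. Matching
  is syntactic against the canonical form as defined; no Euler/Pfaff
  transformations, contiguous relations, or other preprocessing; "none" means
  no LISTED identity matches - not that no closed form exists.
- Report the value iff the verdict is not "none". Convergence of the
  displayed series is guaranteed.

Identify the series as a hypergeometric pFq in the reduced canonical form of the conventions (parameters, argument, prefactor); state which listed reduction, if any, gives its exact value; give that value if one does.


Prefactor 1/10, argument 1: 2F1 with upper {-11/6, 1} over lower {31/6}. Verdict: this is the Gauss summation I1 (x = 1: the Gamma ratio telescopes since c-a-b = 6 > 0 and a = 1 in Z>0). Sum: 5/72.

Structural cue: x = 1 and (1)_k (C = 1/10, x = 1) is k! itself.
Adjacent-term ratio: r(k) = 1 * (k-11/6) (k+1) / [(k+31/6) (k+1)] ; factor over Q: parameters, x = 1, and C = 1/10.


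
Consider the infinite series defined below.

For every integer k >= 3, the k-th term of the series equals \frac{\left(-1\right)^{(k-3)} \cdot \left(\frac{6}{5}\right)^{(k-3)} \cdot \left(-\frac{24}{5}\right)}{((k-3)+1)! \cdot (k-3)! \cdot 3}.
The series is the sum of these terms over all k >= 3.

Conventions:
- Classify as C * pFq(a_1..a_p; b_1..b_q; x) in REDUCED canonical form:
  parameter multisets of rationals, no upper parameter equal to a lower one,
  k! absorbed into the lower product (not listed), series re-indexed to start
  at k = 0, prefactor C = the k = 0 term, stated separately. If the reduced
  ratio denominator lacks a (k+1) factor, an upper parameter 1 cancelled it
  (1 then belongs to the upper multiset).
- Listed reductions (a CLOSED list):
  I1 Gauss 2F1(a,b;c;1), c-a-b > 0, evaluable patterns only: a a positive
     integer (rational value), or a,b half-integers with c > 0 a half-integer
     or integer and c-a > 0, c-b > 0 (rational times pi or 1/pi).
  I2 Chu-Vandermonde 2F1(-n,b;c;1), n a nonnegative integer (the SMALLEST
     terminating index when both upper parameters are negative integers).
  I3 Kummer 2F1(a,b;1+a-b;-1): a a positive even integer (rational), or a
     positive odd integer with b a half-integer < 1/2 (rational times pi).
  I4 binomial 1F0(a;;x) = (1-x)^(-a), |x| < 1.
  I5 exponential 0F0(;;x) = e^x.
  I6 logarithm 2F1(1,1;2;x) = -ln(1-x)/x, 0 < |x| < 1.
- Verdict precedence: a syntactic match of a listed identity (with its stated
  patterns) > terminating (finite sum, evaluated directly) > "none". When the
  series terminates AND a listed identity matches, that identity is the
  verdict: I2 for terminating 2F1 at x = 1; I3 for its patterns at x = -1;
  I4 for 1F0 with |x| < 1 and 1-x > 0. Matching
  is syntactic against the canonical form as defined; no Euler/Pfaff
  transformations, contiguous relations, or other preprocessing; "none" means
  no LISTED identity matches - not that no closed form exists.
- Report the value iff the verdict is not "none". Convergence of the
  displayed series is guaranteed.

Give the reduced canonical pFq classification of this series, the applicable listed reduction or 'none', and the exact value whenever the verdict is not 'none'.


Classification (C = -\frac{8}{5}): 0F1 with upper {-}, lower {2}, argument x = -\frac{6}{5}. Verdict: none here - no I1-I6 shape fits x = -\frac{6}{5} with lower {2}.

First insight: t_0 = -\frac{8}{5} here, and the constant factors (prefactor -8/5) combine into one prefactor.
Adjacent-term ratio: r(k) = -\frac{6}{5} * 1 / [(k+2) (k+1)] ; factor over Q: parameters, x = -\frac{6}{5}, and C = -\frac{8}{5}.


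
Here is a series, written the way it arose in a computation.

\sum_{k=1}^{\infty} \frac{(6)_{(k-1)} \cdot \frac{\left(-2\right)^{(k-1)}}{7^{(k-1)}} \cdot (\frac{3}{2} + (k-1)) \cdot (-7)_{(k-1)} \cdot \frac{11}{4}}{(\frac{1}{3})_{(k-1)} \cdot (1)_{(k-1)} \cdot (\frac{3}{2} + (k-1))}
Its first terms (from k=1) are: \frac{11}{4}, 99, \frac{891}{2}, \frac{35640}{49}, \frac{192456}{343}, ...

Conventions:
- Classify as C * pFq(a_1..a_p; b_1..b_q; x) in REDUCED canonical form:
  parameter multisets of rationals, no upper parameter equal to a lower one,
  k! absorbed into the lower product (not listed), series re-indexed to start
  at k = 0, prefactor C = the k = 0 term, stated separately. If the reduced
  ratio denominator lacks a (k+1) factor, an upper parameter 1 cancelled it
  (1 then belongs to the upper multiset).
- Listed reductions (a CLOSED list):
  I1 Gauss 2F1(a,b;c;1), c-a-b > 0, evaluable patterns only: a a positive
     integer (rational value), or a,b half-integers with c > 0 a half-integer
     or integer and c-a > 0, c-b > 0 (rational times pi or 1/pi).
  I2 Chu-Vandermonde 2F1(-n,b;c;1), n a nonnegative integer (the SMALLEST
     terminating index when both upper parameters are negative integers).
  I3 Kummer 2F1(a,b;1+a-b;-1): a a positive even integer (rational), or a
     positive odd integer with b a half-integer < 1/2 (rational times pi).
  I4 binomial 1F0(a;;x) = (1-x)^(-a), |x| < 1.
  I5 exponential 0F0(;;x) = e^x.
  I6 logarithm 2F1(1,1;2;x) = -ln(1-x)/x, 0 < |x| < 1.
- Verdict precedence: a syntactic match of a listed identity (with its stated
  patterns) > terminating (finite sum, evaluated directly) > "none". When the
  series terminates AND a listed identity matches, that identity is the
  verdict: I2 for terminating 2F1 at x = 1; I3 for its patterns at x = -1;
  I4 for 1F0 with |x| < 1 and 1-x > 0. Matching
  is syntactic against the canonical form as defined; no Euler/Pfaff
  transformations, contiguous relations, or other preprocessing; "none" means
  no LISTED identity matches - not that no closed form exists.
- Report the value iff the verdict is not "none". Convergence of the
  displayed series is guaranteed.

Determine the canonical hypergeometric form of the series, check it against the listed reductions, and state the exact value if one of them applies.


Prefactor \frac{11}{4}, argument -\frac{2}{7}: 2F1 with upper {-7, 6} over lower {\frac{1}{3}}. Verdict: terminating. (-7)_k vanishes past k = 7, leaving a 8-term sum, computed directly. Its exact value is \frac{1712461530989}{813660484}.

The tell: with t_0 = \frac{11}{4}, (1)_k (prefactor 11/4) is k! itself.
Term ratio: r(k) = -\frac{2}{7} * (k-7) (k+6) / [(k+\frac{1}{3}) (k+1)] - rational; roots negated = parameters, x = -\frac{2}{7}, C = \frac{11}{4}.


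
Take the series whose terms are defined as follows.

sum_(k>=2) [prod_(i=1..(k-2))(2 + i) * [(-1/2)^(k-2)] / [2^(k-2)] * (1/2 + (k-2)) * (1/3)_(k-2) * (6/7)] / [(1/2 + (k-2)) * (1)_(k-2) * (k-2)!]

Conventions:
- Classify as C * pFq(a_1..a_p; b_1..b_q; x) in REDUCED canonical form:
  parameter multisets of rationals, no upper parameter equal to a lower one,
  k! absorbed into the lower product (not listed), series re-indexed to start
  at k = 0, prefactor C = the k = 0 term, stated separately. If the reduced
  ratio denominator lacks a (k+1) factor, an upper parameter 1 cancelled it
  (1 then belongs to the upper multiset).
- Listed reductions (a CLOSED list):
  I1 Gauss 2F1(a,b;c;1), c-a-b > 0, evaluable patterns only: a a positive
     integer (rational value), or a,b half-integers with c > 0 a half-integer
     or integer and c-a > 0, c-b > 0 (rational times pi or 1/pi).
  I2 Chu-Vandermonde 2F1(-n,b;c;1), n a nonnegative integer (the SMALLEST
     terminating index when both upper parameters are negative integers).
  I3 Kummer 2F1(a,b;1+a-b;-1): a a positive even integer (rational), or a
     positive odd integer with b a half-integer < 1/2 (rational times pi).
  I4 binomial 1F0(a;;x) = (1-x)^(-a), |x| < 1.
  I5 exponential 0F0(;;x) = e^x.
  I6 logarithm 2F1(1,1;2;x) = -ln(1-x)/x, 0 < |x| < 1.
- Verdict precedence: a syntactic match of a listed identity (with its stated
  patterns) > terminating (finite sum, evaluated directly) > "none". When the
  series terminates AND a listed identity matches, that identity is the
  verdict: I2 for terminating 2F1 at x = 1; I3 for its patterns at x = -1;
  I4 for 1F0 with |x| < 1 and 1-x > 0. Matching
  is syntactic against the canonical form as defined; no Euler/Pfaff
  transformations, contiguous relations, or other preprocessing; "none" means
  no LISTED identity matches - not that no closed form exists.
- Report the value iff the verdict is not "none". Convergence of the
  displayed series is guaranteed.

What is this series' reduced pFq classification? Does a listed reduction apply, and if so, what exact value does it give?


The series (x = -1/4) is 2F1: upper {1/3, 3}, lower {1}, prefactor 6/7. Verdict: none - at argument -1/4 the multisets {1/3, 3} ; {1} match no listed identity.

First insight: with t_0 = 6/7, k + 1/2 divides numerator and denominator alike; prefactor 6/7 after cancelling.
Ratio: r(k) = (-1/4) * (k+1/3) (k+3) / [(k+1) (k+1)] - rational; roots negated = parameters, x = (-1/4), C = 6/7.


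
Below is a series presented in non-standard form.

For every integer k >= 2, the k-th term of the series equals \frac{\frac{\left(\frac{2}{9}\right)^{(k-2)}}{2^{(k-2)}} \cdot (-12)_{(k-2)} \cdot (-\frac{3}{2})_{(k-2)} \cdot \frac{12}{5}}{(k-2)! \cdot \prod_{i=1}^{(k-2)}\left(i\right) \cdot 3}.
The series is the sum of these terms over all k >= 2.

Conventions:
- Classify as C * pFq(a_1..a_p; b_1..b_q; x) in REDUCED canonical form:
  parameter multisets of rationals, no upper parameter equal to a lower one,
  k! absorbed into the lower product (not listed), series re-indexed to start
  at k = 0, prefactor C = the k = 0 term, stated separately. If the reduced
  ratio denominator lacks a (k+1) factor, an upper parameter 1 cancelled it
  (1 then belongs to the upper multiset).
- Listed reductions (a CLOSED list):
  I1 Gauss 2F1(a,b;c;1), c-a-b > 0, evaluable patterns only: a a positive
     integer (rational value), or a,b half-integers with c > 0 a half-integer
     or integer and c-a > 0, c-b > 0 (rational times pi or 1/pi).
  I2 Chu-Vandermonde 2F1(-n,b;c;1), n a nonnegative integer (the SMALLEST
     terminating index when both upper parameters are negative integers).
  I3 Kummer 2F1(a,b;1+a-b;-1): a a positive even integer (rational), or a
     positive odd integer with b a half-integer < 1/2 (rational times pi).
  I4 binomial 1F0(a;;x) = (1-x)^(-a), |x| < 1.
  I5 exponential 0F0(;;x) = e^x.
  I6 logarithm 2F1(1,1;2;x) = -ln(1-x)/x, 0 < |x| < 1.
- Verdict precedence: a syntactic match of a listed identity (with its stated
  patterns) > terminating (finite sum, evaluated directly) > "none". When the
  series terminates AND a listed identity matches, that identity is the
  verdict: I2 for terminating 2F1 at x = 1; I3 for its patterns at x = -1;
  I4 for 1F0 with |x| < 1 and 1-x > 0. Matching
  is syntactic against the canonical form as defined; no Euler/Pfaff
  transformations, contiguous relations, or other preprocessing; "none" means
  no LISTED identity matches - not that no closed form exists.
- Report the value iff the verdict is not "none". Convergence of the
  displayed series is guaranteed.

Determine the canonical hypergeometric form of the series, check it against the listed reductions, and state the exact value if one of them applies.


First insight: with t_0 = \frac{4}{5}, the constant factors (prefactor 4/5) combine into one prefactor.
Consecutive-term ratio: r(k) = \frac{1}{9} * (k-12) (k-\frac{3}{2}) / [(k+1) (k+1)] - rational in k. x = \frac{1}{9}; t_0 = \frac{4}{5}; negate the roots.

This is \frac{4}{5} * 2F1(-12, -\frac{3}{2}; 1; \frac{1}{9}) in reduced canonical form. Verdict: terminating at k = 12: the factor (-12)_k kills every later term; summing the 13 survivors is exact. Its exact value is \frac{3895324236838253543}{1480744168225505280}.


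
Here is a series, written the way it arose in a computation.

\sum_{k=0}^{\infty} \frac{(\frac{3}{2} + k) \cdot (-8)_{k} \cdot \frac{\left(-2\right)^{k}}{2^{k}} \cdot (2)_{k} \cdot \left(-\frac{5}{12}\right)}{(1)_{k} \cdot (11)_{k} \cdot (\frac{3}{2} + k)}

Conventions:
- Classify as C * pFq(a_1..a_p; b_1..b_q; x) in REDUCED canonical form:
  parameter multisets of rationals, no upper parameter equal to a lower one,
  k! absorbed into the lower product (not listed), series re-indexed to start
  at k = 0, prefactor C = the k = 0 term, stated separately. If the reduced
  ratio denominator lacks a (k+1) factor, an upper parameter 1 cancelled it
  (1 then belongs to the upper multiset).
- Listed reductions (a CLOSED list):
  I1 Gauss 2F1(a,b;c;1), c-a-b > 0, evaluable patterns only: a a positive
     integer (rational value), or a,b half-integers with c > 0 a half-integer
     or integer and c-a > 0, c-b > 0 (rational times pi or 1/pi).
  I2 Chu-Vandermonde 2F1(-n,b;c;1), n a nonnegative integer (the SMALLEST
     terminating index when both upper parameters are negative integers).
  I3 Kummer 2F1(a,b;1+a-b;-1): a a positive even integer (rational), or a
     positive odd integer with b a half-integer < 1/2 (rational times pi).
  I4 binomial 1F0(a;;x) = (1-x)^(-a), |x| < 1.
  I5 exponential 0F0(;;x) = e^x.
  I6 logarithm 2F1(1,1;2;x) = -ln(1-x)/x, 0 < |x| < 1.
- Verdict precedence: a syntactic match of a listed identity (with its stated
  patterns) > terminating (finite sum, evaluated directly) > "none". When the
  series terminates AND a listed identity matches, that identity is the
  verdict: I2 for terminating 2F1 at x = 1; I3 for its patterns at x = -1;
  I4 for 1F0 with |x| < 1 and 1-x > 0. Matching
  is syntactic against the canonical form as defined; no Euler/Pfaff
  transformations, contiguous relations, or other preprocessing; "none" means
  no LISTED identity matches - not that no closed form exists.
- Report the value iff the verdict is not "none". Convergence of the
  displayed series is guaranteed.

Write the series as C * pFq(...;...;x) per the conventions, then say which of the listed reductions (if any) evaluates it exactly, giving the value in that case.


Key step: t_0 = -\frac{5}{12} here, and k + 3/2 divides numerator and denominator alike; C = -5/12, x = -1 after cancelling.
Consecutive-term ratio: r(k) = -1 * (k-8) (k+2) / [(k+11) (k+1)] - poly over poly, x = -1 from leading terms; C = -\frac{5}{12} at k = 0.

This is -\frac{5}{12} * 2F1(-8, 2; 11; -1) in reduced canonical form. Verdict: Kummer (I3) applies (x = -1; c = 11 equals 1+a-b for upper {-8, 2}: listed pattern). Its exact value is -\frac{25}{12}.


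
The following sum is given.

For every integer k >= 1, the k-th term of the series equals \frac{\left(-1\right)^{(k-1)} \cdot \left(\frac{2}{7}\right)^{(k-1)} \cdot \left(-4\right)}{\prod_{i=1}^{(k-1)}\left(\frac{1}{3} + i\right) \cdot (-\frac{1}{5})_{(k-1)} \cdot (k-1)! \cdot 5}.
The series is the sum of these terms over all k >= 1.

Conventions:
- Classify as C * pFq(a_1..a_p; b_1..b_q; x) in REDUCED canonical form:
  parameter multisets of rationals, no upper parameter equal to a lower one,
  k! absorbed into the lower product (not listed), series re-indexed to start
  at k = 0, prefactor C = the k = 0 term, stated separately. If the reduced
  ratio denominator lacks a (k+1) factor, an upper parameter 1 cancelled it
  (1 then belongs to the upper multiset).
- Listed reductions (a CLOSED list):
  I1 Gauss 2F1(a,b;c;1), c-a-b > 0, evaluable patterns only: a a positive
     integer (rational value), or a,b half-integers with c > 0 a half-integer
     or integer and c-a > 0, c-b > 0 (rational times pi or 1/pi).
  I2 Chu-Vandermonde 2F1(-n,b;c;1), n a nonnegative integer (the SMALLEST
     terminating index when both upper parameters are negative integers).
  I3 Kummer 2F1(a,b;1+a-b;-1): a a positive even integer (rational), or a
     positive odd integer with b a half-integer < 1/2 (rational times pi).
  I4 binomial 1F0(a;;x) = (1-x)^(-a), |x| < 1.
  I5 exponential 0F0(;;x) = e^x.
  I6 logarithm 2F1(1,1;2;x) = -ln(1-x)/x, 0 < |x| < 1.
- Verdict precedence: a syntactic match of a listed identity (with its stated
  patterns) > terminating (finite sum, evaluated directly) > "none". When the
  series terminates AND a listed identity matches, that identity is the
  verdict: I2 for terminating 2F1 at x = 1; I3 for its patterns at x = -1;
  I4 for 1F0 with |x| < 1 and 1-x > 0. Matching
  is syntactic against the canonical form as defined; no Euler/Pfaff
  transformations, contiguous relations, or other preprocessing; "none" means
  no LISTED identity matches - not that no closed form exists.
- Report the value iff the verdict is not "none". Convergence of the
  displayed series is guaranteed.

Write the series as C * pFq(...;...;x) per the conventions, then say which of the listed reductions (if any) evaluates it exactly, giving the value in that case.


Classification (C = -\frac{4}{5}): 0F2 with upper {-}, lower {-\frac{1}{5}, \frac{4}{3}}, argument x = -\frac{2}{7}. Verdict: none. A 0F2 with upper {-} fits none of I1-I6 at x = -\frac{2}{7}; the sum runs forever.

Key step: t_0 being -\frac{4}{5}, the lower running product (C = -4/5, x = -2/7) is a rising factorial.
Consecutive-term ratio: r(k) = -\frac{2}{7} * 1 / [(k-\frac{1}{5}) (k+\frac{4}{3}) (k+1)] ; factor over Q: parameters, x = -\frac{2}{7}, and C = -\frac{4}{5}.
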